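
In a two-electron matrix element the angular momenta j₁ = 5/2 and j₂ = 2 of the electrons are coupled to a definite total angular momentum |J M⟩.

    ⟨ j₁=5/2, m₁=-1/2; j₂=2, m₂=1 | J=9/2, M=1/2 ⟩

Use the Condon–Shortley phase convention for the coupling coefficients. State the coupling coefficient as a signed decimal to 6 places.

√[10·0!5!4!/10! · 2!3!3!1!5!4!] = √(11520/7)
  +(−1)^0/∏(0,0,3,3,2,1)! = 1/72  (running 1/72)
⟨..|..⟩ = √(11520/7)·(1/72) = +0.563436

+√(20/63) = +0.563436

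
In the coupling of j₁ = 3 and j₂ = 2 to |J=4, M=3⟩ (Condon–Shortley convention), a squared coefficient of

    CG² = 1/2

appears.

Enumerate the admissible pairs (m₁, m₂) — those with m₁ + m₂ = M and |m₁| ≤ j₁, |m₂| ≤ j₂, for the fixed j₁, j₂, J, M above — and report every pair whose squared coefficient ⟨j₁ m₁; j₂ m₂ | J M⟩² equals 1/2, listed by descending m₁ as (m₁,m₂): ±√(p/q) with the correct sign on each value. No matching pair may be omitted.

(1,2): −√(1/2)

Admissible pairs with m₁+m₂ = M = 3: (1,2), (2,1), (3,0)
  (m₁,m₂)=(3,0): CG² = 9/20, CG = +√(9/20)
  (m₁,m₂)=(2,1): CG² = 1/20, CG = +√(1/20)
  (m₁,m₂)=(1,2): CG² = 1/2, CG = −√(1/2)   ← matches the target
Pairs with CG² = 1/2: (1,2): −√(1/2)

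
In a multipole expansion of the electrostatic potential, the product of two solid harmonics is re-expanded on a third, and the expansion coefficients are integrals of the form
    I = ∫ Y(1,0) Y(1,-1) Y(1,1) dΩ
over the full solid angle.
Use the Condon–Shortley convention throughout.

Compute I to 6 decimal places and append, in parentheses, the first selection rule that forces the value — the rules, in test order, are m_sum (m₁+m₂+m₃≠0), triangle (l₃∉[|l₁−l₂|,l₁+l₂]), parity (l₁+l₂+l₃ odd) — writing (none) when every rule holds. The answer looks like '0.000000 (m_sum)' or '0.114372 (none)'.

0.000000 (parity)

l₁+l₂+l₃=3 is odd: 3j(l;000)=0 ⇒ I=0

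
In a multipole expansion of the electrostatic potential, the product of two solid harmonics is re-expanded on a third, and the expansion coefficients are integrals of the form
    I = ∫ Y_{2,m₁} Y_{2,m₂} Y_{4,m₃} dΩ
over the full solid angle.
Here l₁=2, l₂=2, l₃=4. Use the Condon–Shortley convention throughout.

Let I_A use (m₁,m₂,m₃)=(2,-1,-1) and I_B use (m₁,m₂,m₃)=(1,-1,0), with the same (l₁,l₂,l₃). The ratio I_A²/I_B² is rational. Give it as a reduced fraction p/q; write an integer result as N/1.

5/16

l's match ⇒ only the (l;m) 3-j factors differ between A and B.
A: triangle coeff Δ(2,2,4) = 1/630; Σ_t [0,0]: t=0:+1/144 = 1/144; (3j)²=1/126 [(2 2 4; 2 -1 -1)], sign=-1
B: triangle coeff Δ(2,2,4) = 1/630; Σ_t [0,0]: t=0:+1/36 = 1/36; (3j)²=8/315 [(2 2 4; 1 -1 0)], sign=+1
I_A²/I_B² = (1/126)/(8/315) = 5/16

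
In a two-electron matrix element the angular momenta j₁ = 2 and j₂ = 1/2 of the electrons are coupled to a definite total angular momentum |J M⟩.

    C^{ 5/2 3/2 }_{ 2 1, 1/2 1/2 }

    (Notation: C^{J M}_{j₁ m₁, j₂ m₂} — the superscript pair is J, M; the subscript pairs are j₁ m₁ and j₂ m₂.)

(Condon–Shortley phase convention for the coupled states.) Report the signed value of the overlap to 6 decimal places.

+√(4/5) = +0.894427

triangle: 0!*4!*1!/6! = 24/720
(j±m)!: 3!*1!*1!*0!*4!*1! = 144
prefactor² = (2J+1)*Δ*N² = 144/5
  k=0: +1/(0!*0!*1!*1!*3!*0!) = 1/6
Σ = 1/6  ⇒  CG² = 144/5*(1/6)² = 4/5
CG = +√(4/5) = +0.894427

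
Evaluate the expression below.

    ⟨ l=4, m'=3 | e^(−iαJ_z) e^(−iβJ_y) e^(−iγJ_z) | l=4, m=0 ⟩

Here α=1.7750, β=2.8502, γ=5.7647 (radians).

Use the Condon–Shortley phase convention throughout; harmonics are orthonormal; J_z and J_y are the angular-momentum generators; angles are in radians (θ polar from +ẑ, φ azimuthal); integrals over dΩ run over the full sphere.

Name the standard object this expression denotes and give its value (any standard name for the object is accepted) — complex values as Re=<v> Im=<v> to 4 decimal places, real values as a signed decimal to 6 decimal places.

Wigner D-matrix element, Re=0.0193 Im=0.0275

This is a Wigner D-matrix element — the rotation-matrix element ⟨l m'| R(α,β,γ) |l m⟩ in the angular-momentum basis.
First d^4_{3,0}(β=2.8502), then the phase factors e^{-i(3)α} and e^{-i(0)γ}:
With c≡cos(β/2)=0.145181 and s≡sin(β/2)=0.989405, N=[5040·1·24·24]^{1/2}=1703.830978
k: max(0,(0)−(3))=0 … min(4+(0),4−(3))=1
  k=0: (−1)^3·1703.8310/(144)·0.1452^5·0.9894^3 = -0.000739
  k=1: (−1)^4·1703.8310/(144)·0.1452^3·0.9894^5 = +0.034330
d^4_{3,0}(2.8502) = -0.000739 +0.034330 = +0.033590
D = (+0.575006+0.818149i)·(+0.033590)·(+1.000000+0.000000i) = +0.019315+0.027482i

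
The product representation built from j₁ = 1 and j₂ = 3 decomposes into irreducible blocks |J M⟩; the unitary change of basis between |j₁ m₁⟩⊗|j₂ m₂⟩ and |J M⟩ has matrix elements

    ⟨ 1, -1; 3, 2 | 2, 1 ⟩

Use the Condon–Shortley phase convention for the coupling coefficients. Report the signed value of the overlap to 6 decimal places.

+0.690066  (= +√(10/21))

√[5·2!0!4!/7! · 0!2!5!1!3!1!] = √(480/7)
  +(−1)^2/∏(2,0,0,3,0,1)! = 1/12  (running 1/12)
⟨..|..⟩ = √(480/7)·(1/12) = +0.690066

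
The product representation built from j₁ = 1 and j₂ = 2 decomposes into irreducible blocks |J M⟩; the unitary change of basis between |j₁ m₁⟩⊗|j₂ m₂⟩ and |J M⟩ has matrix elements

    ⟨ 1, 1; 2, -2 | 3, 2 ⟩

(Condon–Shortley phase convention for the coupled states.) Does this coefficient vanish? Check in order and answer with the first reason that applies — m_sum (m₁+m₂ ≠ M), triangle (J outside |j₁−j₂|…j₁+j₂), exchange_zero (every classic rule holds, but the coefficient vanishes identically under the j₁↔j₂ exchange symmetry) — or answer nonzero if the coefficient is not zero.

m_sum

m-sum: m₁+m₂ = 1+(-2) = -1, M = 2  ✗ ⇒ coefficient is 0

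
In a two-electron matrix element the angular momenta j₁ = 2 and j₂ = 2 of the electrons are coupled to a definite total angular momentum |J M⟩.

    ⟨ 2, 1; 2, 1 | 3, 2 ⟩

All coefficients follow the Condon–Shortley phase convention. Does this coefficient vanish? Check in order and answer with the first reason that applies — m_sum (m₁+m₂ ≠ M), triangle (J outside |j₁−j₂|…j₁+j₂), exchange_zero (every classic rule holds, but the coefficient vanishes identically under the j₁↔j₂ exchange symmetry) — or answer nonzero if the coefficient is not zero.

exchange_zero

m-sum: m₁+m₂ = 1+1 = 2, M = 2  ✓
triangle: |j₁−j₂| = 0 ≤ J = 3 ≤ j₁+j₂ = 4  ✓
exchange: j₁=j₂ and m₁=m₂, and (−1)^(j₁+j₂−J) = (−1)^1 = −1 forces ⟨j₁m₁;j₂m₂|JM⟩ = −⟨j₂m₂;j₁m₁|JM⟩ = −⟨j₁m₁;j₂m₂|JM⟩ ⇒ the coefficient vanishes identically
Racah sum check: Σ_k collapses to 0 ⇒ CG = 0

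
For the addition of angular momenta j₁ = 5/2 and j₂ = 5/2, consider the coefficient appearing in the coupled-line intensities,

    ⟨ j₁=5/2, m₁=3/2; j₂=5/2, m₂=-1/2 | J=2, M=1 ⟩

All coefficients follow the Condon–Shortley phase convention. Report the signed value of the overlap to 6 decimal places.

j₁+j₂−J=3  J+j₁−j₂=2  J−j₁+j₂=2  j₁+j₂+J+1=8
(j₁±m₁, j₂±m₂, J±M) = (4,1,2,3,3,1)
P² = 36/7
sum k=0..1:
  [0] +1/12 = 1/12
  [1] −1/4 = -1/4
S = -1/6
C² = P²·S² = 1/7 ; C = -0.377964

-0.377964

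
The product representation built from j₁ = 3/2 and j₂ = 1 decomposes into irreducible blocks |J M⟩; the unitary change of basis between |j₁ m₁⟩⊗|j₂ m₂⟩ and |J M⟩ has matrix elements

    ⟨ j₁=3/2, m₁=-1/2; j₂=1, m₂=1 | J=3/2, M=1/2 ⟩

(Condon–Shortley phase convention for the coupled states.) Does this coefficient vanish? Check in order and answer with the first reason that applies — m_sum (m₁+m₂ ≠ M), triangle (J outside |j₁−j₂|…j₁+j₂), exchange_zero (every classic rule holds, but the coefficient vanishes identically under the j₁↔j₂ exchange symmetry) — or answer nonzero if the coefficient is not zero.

m-sum: m₁+m₂ = -1/2+1 = 1/2, M = 1/2  ✓
triangle: |j₁−j₂| = 1/2 ≤ J = 3/2 ≤ j₁+j₂ = 5/2  ✓
exchange: j₁≠j₂ or m₁≠m₂ — the exchange symmetry imposes no constraint here
value check: CG = −√(8/15) = -0.730297 ≠ 0

nonzero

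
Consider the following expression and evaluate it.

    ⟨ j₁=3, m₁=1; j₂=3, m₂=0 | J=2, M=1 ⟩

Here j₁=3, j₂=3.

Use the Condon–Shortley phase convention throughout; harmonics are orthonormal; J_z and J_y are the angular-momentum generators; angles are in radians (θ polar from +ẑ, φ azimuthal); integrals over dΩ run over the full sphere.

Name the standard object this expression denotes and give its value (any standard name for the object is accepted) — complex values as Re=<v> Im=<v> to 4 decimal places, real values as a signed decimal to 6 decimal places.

Clebsch–Gordan coefficient, +√(1/42) ≈ +0.154303

This is a Clebsch–Gordan (vector-coupling) coefficient.
j₁+j₂−J=4  J+j₁−j₂=2  J−j₁+j₂=2  j₁+j₂+J+1=9
(j₁±m₁, j₂±m₂, J±M) = (4,2,3,3,3,1)
P² = 96/7
sum k=1..2:
  [1] −1/12 = -1/12
  [2] +1/8 = 1/8
S = 1/24
C² = P²·S² = 1/42 ; C = +0.154303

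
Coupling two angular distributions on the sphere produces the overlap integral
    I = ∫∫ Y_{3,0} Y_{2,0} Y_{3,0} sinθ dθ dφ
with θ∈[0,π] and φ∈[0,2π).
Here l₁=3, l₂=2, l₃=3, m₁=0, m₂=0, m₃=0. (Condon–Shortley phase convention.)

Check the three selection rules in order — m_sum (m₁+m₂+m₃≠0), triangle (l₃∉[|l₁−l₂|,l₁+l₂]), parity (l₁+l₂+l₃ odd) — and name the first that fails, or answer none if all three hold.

none

azimuthal sum: 0 + 0 + 0 = 0  ✓
1 ≤ 3 ≤ 5 (triangle on l)  ✓
L = 3 + 2 + 3 = 8 (even)  ✓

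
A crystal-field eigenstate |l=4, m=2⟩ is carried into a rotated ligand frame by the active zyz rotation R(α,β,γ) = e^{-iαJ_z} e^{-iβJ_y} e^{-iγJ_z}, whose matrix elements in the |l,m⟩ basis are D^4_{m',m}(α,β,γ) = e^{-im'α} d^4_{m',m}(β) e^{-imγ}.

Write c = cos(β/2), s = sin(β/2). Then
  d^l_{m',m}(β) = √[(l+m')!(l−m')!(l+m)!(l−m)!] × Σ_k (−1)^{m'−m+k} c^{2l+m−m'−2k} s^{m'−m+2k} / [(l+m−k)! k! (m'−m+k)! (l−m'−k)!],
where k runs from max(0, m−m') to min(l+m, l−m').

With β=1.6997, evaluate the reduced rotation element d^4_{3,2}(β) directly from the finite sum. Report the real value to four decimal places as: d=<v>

d^4_{3,2}(β=1.6997) via the finite sum:
c=cos(1.699700/2)=0.660096, s=sin(1.699700/2)=0.751181; N=√[5040·1·720·2]=2693.993318
Admissible k: 0..1 (factorial args all ≥0)
  k=0: (−1)^1·2693.9933/(720)·0.6601^7·0.7512^1 = -0.153482
  k=1: (−1)^2·2693.9933/(240)·0.6601^5·0.7512^3 = +0.596286
d^4_{3,2}(1.6997) = -0.153482 +0.596286 = +0.442804

d=0.4428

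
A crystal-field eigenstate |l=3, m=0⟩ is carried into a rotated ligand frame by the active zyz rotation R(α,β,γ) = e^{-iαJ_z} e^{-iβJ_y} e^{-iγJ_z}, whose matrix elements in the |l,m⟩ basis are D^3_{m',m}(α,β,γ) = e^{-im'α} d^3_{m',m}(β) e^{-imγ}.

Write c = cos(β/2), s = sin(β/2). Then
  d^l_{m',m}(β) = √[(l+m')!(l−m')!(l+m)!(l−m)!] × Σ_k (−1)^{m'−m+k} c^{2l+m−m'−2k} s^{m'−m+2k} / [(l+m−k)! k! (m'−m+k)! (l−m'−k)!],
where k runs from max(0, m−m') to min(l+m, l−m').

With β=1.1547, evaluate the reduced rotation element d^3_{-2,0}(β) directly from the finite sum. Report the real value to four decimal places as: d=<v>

d=0.4630

d^3_{-2,0}(β=1.1547) via the finite sum:
Half-angle: c=0.837912, s=0.545805. N=√(1·120·6·6)=65.726707
The bounds max(0,m−m')=2 and min(l+m,l−m')=3 give 2 terms
  k=2: (−1)^0·65.7267/(12)·0.8379^4·0.5458^2 = +0.804322
  k=3: (−1)^1·65.7267/(12)·0.8379^2·0.5458^4 = -0.341278
d^3_{-2,0}(1.1547) = +0.804322 -0.341278 = +0.463044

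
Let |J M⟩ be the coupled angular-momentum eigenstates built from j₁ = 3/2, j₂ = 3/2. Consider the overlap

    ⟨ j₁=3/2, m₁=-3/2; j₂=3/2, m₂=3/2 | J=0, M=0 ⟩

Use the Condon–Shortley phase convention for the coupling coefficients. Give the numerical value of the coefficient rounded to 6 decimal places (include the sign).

−√(1/4) = -0.500000

triangle: 3!*0!*0!/4! = 6/24
(j±m)!: 0!*3!*3!*0!*0!*0! = 36
prefactor² = (2J+1)*Δ*N² = 9
  k=3: −1/(3!*0!*0!*0!*0!*0!) = -1/6
Σ = -1/6  ⇒  CG² = 9*(-1/6)² = 1/4
CG = −√(1/4) = -0.500000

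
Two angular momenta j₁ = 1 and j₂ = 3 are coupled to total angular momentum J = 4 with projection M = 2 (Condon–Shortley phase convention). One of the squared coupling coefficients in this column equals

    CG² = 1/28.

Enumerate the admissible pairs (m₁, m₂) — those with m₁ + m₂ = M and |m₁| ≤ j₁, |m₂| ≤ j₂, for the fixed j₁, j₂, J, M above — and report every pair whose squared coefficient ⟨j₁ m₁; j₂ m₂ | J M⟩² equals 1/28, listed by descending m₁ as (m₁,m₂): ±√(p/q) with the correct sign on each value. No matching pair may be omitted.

(-1,3): +√(1/28)

Admissible pairs with m₁+m₂ = M = 2: (-1,3), (0,2), (1,1)
  (m₁,m₂)=(1,1): CG² = 15/28, CG = +√(15/28)
  (m₁,m₂)=(0,2): CG² = 3/7, CG = +√(3/7)
  (m₁,m₂)=(-1,3): CG² = 1/28, CG = +√(1/28)   ← matches the target
Pairs with CG² = 1/28: (-1,3): +√(1/28)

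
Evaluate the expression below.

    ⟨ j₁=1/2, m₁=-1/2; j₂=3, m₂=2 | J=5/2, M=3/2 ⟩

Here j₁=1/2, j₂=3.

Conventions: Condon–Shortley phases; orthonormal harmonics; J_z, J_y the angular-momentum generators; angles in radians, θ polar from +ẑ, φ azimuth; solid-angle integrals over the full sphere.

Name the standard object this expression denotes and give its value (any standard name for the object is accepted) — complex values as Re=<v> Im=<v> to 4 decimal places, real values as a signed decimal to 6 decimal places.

Clebsch–Gordan coefficient, −√(5/7) ≈ -0.845154

This is a Clebsch–Gordan (vector-coupling) coefficient.
j₁+j₂−J=1  J+j₁−j₂=0  J−j₁+j₂=5  j₁+j₂+J+1=7
(j₁±m₁, j₂±m₂, J±M) = (0,1,5,1,4,1)
P² = 2880/7
sum k=1..1:
  [1] −1/24 = -1/24
S = -1/24
C² = P²·S² = 5/7 ; C = -0.845154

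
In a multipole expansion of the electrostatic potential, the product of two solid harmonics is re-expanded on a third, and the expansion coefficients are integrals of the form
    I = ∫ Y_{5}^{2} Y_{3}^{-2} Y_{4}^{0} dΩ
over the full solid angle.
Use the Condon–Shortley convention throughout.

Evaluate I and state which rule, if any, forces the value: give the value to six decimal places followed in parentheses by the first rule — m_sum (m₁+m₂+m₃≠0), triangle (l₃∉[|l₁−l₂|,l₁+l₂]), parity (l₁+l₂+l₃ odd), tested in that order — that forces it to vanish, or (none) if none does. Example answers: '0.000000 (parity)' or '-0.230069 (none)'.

Checks pass: Σm=0; 12 even; l₃=4∈[2,8].
(2·5+1)(2·3+1)(2·4+1) = 693
Δ: 4! 6! 2! / 13! → 1/180180
sum: t=1:−1/576 t=2:+1/144 t=3:−1/576 = 1/288
3j²(5 3 4; 0 0 0) = Δ·Π!·Σ² = 20/1001  (sign +1)
sum: t=0:+1/864 t=1:−1/576 = -1/1728
3j²(5 3 4; 2 -2 0) = Δ·Π!·Σ² = 5/1287  (sign -1)
combine: 4πI² = 693·20/1001·5/1287 = 100/1859
take √, sign -1: I = -0.06542675
No selection rule forces the value: the integral is nonzero (none).

-0.065427 (none)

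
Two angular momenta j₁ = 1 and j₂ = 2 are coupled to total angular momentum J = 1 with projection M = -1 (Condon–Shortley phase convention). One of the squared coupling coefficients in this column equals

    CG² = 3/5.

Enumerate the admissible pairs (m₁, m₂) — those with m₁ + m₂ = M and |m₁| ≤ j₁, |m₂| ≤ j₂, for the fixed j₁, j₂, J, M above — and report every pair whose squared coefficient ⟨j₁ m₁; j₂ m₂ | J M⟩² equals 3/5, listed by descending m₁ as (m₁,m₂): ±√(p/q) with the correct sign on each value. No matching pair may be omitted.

Admissible pairs with m₁+m₂ = M = -1: (-1,0), (0,-1), (1,-2)
  (m₁,m₂)=(1,-2): CG² = 3/5, CG = +√(3/5)   ← matches the target
  (m₁,m₂)=(0,-1): CG² = 3/10, CG = −√(3/10)
  (m₁,m₂)=(-1,0): CG² = 1/10, CG = +√(1/10)
Pairs with CG² = 3/5: (1,-2): +√(3/5)

(1,-2): +√(3/5)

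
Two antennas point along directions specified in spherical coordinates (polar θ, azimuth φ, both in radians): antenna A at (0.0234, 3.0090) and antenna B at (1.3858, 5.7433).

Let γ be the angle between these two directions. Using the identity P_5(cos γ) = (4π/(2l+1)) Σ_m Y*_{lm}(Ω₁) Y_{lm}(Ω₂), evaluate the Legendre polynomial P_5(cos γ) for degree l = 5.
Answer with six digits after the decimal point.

0.268366

Term-by-term m-sum for l=5 (normalisation 4π/11 = 1.142397):
  term(m=-5) = 0.00000 - 0.00000j   from Y*(Ω₁)=-0.00000 + 0.00000j, Y(Ω₂)=-0.38491 + 0.18223j
  term(m=-4) = -0.00000 + 0.00000j   from Y*(Ω₁)=0.00000 - 0.00000j, Y(Ω₂)=-0.13995 + 0.20959j
  term(m=-3) = 0.00000 + 0.00001j   from Y*(Ω₁)=-0.00003 + 0.00001j, Y(Ω₂)=0.01116 - 0.22822j
  term(m=-2) = -0.00034 - 0.00036j   from Y*(Ω₁)=0.00179 - 0.00049j, Y(Ω₂)=-0.12761 - 0.23865j
  term(m=-1) = -0.00952 - 0.00411j   from Y*(Ω₁)=-0.05931 + 0.00791j, Y(Ω₂)=0.14862 + 0.08906j
  term(m=+0) = 0.25464 + 0.00000j   from Y*(Ω₁)=0.93176 + 0.00000j, Y(Ω₂)=0.27328 + 0.00000j
  term(m=+1) = -0.00952 + 0.00411j   from Y*(Ω₁)=0.05931 + 0.00791j, Y(Ω₂)=-0.14862 + 0.08906j
  term(m=+2) = -0.00034 + 0.00036j   from Y*(Ω₁)=0.00179 + 0.00049j, Y(Ω₂)=-0.12761 + 0.23865j
  term(m=+3) = 0.00000 - 0.00001j   from Y*(Ω₁)=0.00003 + 0.00001j, Y(Ω₂)=-0.01116 - 0.22822j
  term(m=+4) = -0.00000 - 0.00000j   from Y*(Ω₁)=0.00000 + 0.00000j, Y(Ω₂)=-0.13995 - 0.20959j
  term(m=+5) = 0.00000 + 0.00000j   from Y*(Ω₁)=0.00000 + 0.00000j, Y(Ω₂)=0.38491 + 0.18223j
Total Σ_m = 0.23491 + 0.00000j. Multiply by 1.142397: 0.26837 + 0.00000j. P_5(cos γ) = 0.268366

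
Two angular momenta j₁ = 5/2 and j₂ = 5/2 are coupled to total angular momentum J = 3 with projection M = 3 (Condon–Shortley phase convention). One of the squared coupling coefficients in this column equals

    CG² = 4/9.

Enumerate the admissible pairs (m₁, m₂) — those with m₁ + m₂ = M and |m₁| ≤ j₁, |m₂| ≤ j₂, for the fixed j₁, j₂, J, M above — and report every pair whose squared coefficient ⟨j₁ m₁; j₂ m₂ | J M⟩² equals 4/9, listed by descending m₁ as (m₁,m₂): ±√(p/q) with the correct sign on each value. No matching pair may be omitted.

Admissible pairs with m₁+m₂ = M = 3: (1/2,5/2), (3/2,3/2), (5/2,1/2)
  (m₁,m₂)=(5/2,1/2): CG² = 5/18, CG = +√(5/18)
  (m₁,m₂)=(3/2,3/2): CG² = 4/9, CG = −√(4/9)   ← matches the target
  (m₁,m₂)=(1/2,5/2): CG² = 5/18, CG = +√(5/18)
Pairs with CG² = 4/9: (3/2,3/2): −√(4/9)

(3/2,3/2): −√(4/9)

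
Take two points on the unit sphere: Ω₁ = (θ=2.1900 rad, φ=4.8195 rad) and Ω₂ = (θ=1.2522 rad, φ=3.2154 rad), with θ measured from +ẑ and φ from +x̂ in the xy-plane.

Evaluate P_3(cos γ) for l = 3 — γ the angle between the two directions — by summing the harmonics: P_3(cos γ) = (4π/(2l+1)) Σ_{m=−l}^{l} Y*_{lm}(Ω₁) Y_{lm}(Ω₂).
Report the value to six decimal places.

0.288971

Addition theorem: P_3(cos γ) = (4π/7) Σ_m Y*_{lm}(Ω₁) Y_{lm}(Ω₂), m = −3…3:
  term(m=-3) = +0.008031-0.080115i   from Y*(Ω₁)=-0.071161+0.213781i, Y(Ω₂)=-0.348627+0.078481i
  term(m=-2) = +0.113312+0.007559i   from Y*(Ω₁)=+0.384355+0.083620i, Y(Ω₂)=+0.285572-0.042463i
  term(m=-1) = +0.000938-0.028140i   from Y*(Ω₁)=+0.019252-0.179047i, Y(Ω₂)=+0.155925-0.011529i
  term(m=+0) = -0.083592+0.000000i   from Y*(Ω₁)=+0.284975-0.000000i, Y(Ω₂)=-0.293330+0.000000i
  term(m=+1) = +0.000938+0.028140i   from Y*(Ω₁)=-0.019252-0.179047i, Y(Ω₂)=-0.155925-0.011529i
  term(m=+2) = +0.113312-0.007559i   from Y*(Ω₁)=+0.384355-0.083620i, Y(Ω₂)=+0.285572+0.042463i
  term(m=+3) = +0.008031+0.080115i   from Y*(Ω₁)=+0.071161+0.213781i, Y(Ω₂)=+0.348627+0.078481i
Accumulated sum +0.160969+0.000000i; after 4π/(2l+1) scaling, +0.288971+0.000000i ⇒ P_3 = 0.288971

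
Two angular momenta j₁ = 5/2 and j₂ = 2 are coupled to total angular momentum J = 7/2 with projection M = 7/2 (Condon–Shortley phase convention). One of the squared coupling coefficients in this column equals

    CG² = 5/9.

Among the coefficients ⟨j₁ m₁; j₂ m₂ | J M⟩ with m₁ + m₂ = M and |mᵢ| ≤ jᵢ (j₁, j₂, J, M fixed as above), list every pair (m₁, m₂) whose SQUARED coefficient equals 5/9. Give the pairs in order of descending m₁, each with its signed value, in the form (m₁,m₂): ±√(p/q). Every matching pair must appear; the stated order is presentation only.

Admissible pairs with m₁+m₂ = M = 7/2: (3/2,2), (5/2,1)
  (m₁,m₂)=(5/2,1): CG² = 5/9, CG = +√(5/9)   ← matches the target
  (m₁,m₂)=(3/2,2): CG² = 4/9, CG = −√(4/9)
Pairs with CG² = 5/9: (5/2,1): +√(5/9)

(5/2,1): +√(5/9)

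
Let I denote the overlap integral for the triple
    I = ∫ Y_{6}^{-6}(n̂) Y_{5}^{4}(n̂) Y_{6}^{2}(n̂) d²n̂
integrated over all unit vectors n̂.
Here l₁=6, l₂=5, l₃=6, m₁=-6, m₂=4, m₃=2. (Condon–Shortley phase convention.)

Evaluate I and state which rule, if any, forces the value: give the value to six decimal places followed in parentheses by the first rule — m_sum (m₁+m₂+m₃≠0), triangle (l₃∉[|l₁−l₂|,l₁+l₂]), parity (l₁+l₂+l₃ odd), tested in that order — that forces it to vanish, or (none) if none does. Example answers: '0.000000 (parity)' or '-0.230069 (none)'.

0.000000 (parity)

Σlᵢ=17 odd — θ-integrand is odd under cosθ→−cosθ; I=0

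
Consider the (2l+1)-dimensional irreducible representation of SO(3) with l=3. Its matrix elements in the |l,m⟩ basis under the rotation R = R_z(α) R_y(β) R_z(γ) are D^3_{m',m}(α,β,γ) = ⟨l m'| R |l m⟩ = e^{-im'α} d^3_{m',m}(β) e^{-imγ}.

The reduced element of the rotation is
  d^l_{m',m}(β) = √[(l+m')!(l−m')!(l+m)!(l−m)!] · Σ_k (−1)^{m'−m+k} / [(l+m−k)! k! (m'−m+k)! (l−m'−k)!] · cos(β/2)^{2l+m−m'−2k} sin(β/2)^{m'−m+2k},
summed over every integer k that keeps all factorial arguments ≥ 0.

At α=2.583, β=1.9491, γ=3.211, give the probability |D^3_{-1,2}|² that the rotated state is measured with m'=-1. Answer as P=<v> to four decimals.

P=0.0030

First d^3_{-1,2}(β=1.9491), then the phase factors e^{-i(-1)α} and e^{-i(2)γ}:
c=cos(1.949100/2)=0.561540, s=sin(1.949100/2)=0.827449; N=√[2·24·120·1]=75.894664
Admissible k: 3..4 (factorial args all ≥0)
  k=3: (−1)^0·75.8947/(12)·0.5615^3·0.8274^3 = +0.634450
  k=4: (−1)^1·75.8947/(24)·0.5615^1·0.8274^5 = -0.688792
d^3_{-1,2}(1.9491) = +0.634450 -0.688792 = -0.054342
|D^3_{-1,2}|² = |d^3_{-1,2}(β)|² = (-0.054342)² = 0.002953 (the z-rotation phases have unit modulus)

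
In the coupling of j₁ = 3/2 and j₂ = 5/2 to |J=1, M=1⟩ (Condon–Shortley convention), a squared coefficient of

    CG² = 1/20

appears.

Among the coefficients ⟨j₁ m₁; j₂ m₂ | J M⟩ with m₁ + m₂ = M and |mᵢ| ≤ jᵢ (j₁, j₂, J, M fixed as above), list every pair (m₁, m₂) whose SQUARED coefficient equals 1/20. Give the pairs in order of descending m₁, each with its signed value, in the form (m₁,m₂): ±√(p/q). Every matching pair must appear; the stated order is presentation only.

Admissible pairs with m₁+m₂ = M = 1: (-3/2,5/2), (-1/2,3/2), (1/2,1/2), (3/2,-1/2)
  (m₁,m₂)=(3/2,-1/2): CG² = 1/20, CG = +√(1/20)   ← matches the target
  (m₁,m₂)=(1/2,1/2): CG² = 3/20, CG = −√(3/20)
  (m₁,m₂)=(-1/2,3/2): CG² = 3/10, CG = +√(3/10)
  (m₁,m₂)=(-3/2,5/2): CG² = 1/2, CG = −√(1/2)
Pairs with CG² = 1/20: (3/2,-1/2): +√(1/20)

(3/2,-1/2): +√(1/20)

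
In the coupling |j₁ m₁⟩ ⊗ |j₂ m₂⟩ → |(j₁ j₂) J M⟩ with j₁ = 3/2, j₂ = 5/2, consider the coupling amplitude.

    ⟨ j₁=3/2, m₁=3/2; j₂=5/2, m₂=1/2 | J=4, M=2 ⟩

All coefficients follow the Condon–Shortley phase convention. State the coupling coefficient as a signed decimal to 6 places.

triangle: 0!×3!×5!/9! = 720/362880
(j±m)!: 3!×0!×3!×2!×6!×2! = 103680
prefactor² = (2J+1)×Δ×N² = 12960/7
  k=0: +1/(0!×0!×0!×3!×3!×2!) = 1/72
Σ = 1/72  ⇒  CG² = 12960/7×(1/72)² = 5/14
CG = +√(5/14) = +0.597614

+0.597614  (= +√(5/14))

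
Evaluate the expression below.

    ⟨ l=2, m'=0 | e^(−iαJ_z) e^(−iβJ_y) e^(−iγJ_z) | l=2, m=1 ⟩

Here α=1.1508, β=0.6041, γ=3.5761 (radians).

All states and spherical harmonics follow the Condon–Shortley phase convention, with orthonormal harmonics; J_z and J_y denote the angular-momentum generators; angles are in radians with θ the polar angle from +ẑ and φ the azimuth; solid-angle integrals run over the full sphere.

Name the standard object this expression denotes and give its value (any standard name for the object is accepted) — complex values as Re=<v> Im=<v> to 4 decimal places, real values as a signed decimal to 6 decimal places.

This is a Wigner D-matrix element — the rotation-matrix element ⟨l m'| R(α,β,γ) |l m⟩ in the angular-momentum basis.
D^2_{0,1}(1.1508,0.6041,3.5761) = e^{-i·0·1.1508}·d^2_{0,1}(0.6041)·e^{-i·1·3.5761}. Compute d first:
With c≡cos(β/2)=0.954729 and s≡sin(β/2)=0.297478, N=[2·2·6·1]^{1/2}=4.898979
The bounds max(0,m−m')=1 and min(l+m,l−m')=2 give 2 terms
  k=1: (−1)^0·4.8990/(2)·0.9547^3·0.2975^1 = +0.634118
  k=2: (−1)^1·4.8990/(2)·0.9547^1·0.2975^3 = -0.061563
d^2_{0,1}(0.6041) = +0.634118 -0.061563 = +0.572555
D = (+1.000000+0.000000i)·(+0.572555)·(-0.907078+0.420964i) = -0.519352+0.241025i

Wigner D-matrix element, Re=-0.5194 Im=0.2410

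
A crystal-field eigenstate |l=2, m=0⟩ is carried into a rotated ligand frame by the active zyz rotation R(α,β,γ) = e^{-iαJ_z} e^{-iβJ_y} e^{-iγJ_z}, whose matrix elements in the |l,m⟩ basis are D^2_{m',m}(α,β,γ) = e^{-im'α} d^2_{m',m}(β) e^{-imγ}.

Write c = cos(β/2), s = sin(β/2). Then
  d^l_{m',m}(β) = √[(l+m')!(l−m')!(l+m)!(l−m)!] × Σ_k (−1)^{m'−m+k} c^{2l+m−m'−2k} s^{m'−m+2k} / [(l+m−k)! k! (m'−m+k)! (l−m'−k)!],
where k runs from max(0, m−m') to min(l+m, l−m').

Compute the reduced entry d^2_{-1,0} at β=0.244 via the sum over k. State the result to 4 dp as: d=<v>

d^2_{-1,0}(β=0.2440) via the finite sum:
c=cos(0.244000/2)=0.992567, s=sin(0.244000/2)=0.121698; N=√[1·6·2·2]=4.898979
The bounds max(0,m−m')=1 and min(l+m,l−m')=2 give 2 terms
  k=1: (−1)^0·4.8990/(2)·0.9926^3·0.1217^1 = +0.291499
  k=2: (−1)^1·4.8990/(2)·0.9926^1·0.1217^3 = -0.004382
d^2_{-1,0}(0.2440) = +0.291499 -0.004382 = +0.287117

d=0.2871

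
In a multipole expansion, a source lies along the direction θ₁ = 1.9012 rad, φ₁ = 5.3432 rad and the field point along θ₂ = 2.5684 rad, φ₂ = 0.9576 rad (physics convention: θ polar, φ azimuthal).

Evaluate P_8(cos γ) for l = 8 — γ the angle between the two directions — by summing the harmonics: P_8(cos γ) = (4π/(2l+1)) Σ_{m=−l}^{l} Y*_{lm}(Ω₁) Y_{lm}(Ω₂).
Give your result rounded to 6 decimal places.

0.166017

Addition theorem: P_8(cos γ) = (4π/17) Σ_m Y*_{lm}(Ω₁) Y_{lm}(Ω₂), m = −8…8:
  term(m=-8) = -0.00110 - 0.00064j   from Y*(Ω₁)=0.10833 - 0.31208j, Y(Ω₂)=0.00074 - 0.00378j
  term(m=-7) = 0.00817 - 0.00712j   from Y*(Ω₁)=-0.43340 + 0.13251j, Y(Ω₂)=-0.02182 + 0.00975j
  term(m=-6) = 0.00545 + 0.01325j   from Y*(Ω₁)=0.12487 + 0.09360j, Y(Ω₂)=0.07887 + 0.04702j
  term(m=-5) = 0.06891 - 0.00436j   from Y*(Ω₁)=-0.00354 + 0.28390j, Y(Ω₂)=-0.01837 - 0.24250j
  term(m=-4) = -0.03156 + 0.11693j   from Y*(Ω₁)=0.22432 - 0.15958j, Y(Ω₂)=-0.33965 + 0.27965j
  term(m=-3) = 0.06617 + 0.04435j   from Y*(Ω₁)=0.15825 + 0.05273j, Y(Ω₂)=0.46040 + 0.12682j
  term(m=-2) = -0.03071 + 0.02352j   from Y*(Ω₁)=-0.09272 - 0.29028j, Y(Ω₂)=-0.04285 - 0.11947j
  term(m=-1) = -0.01329 - 0.03922j   from Y*(Ω₁)=0.06606 - 0.09045j, Y(Ω₂)=0.21276 - 0.30235j
  term(m=+0) = 0.08052 + 0.00000j   from Y*(Ω₁)=-0.30952 + 0.00000j, Y(Ω₂)=-0.26014 + 0.00000j
  term(m=+1) = -0.01329 + 0.03922j   from Y*(Ω₁)=-0.06606 - 0.09045j, Y(Ω₂)=-0.21276 - 0.30235j
  term(m=+2) = -0.03071 - 0.02352j   from Y*(Ω₁)=-0.09272 + 0.29028j, Y(Ω₂)=-0.04285 + 0.11947j
  term(m=+3) = 0.06617 - 0.04435j   from Y*(Ω₁)=-0.15825 + 0.05273j, Y(Ω₂)=-0.46040 + 0.12682j
  term(m=+4) = -0.03156 - 0.11693j   from Y*(Ω₁)=0.22432 + 0.15958j, Y(Ω₂)=-0.33965 - 0.27965j
  term(m=+5) = 0.06891 + 0.00436j   from Y*(Ω₁)=0.00354 + 0.28390j, Y(Ω₂)=0.01837 - 0.24250j
  term(m=+6) = 0.00545 - 0.01325j   from Y*(Ω₁)=0.12487 - 0.09360j, Y(Ω₂)=0.07887 - 0.04702j
  term(m=+7) = 0.00817 + 0.00712j   from Y*(Ω₁)=0.43340 + 0.13251j, Y(Ω₂)=0.02182 + 0.00975j
  term(m=+8) = -0.00110 + 0.00064j   from Y*(Ω₁)=0.10833 + 0.31208j, Y(Ω₂)=0.00074 + 0.00378j
Total Σ_m = 0.22459 + 0.00000j. Multiply by 0.739198: 0.16602 + 0.00000j. P_8(cos γ) = 0.166017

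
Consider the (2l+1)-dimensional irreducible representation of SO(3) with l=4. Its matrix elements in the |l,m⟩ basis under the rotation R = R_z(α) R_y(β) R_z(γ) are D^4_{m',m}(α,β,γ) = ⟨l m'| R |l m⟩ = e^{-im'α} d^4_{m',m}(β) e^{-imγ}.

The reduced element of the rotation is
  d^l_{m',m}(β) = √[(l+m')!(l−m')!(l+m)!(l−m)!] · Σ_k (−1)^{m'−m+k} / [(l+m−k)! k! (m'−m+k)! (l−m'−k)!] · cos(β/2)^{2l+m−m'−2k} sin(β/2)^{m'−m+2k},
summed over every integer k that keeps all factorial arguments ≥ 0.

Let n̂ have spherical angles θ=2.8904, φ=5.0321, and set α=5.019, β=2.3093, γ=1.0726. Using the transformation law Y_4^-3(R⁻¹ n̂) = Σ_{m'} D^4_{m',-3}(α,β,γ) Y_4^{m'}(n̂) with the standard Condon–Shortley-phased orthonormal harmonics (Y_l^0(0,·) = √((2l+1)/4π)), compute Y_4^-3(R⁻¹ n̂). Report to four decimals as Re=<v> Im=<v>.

Re=-0.1728 Im=-0.0101

Need the full column D^4_{m',-3} for m'=−4..4 at α=5.0190, β=2.3093, γ=1.0726.
cos(β/2)=0.404239, sin(β/2)=0.914654
d^4_{-4,-3}: single k=1 term ⇒ +0.004563;  D = -0.001209-0.004400i
d^4_{-3,-3}: k∈[0..1] ⇒ +0.000713 -0.025553 = -0.024840;  D = -0.020849+0.013504i
d^4_{-2,-3}: k∈[0..1] ⇒ -0.006037 +0.092714 = +0.086677;  D = +0.066881+0.055135i
d^4_{-1,-3}: k∈[0..1] ⇒ +0.028974 -0.247228 = -0.218253;  D = +0.081526-0.202455i
d^4_{0,-3}: k∈[0..1] ⇒ -0.097729 +0.500335 = +0.402606;  D = -0.401437-0.030652i
d^4_{1,-3}: k∈[0..1] ⇒ +0.247228 -0.759426 = -0.512199;  D = +0.116971+0.498664i
d^4_{2,-3}: k∈[0..1] ⇒ -0.474659 +0.810025 = +0.335365;  D = +0.288159-0.171564i
d^4_{3,-3}: k∈[0..1] ⇒ +0.669751 -0.489839 = +0.179913;  D = +0.134405+0.119598i
d^4_{4,-3}: single k=0 term ⇒ -0.612321;  D = +0.249993-0.558964i
Y_4^{m'}(θ=2.8904,φ=5.0321) and Σ D·Y over m':
  (-0.0012-0.0044i)·(+0.0005-0.0016i)  (-0.0208+0.0135i)·(+0.0152+0.0107i)  (+0.0669+0.0551i)·(-0.0923+0.0687i)  (+0.0815-0.2025i)·(-0.1277-0.3858i)  (-0.4014-0.0307i)·(+0.5990+0.0000i)  (+0.1170+0.4987i)·(+0.1277-0.3858i)  (+0.2882-0.1716i)·(-0.0923-0.0687i)  (+0.1344+0.1196i)·(-0.0152+0.0107i)  (+0.2500-0.5590i)·(+0.0005+0.0016i)
Y_4^-3(R⁻¹ n̂) = -0.172788-0.010105i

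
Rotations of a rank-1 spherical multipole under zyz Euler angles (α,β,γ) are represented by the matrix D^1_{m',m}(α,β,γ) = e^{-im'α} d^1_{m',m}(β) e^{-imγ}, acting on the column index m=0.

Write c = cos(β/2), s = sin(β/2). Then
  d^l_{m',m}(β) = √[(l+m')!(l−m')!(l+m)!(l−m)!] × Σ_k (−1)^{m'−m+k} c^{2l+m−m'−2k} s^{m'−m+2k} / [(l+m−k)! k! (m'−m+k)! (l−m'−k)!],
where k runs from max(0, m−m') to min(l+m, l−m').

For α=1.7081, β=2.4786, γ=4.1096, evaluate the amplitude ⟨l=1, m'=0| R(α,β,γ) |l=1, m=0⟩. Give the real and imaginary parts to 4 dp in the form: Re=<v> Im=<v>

Re=-0.7882 Im=0.0000

First d^1_{0,0}(β=2.4786), then the phase factors e^{-i(0)α} and e^{-i(0)γ}:
c=cos(2.478600/2)=0.325458, s=sin(2.478600/2)=0.945556; N=√[1·1·1·1]=1.000000
Admissible k: 0..1 (factorial args all ≥0)
  k=0: (−1)^0·1.0000/(1)·0.3255^2·0.9456^0 = +0.105923
  k=1: (−1)^1·1.0000/(1)·0.3255^0·0.9456^2 = -0.894077
d^1_{0,0}(2.4786) = +0.105923 -0.894077 = -0.788154
D = (+1.000000+0.000000i)·(-0.788154)·(+1.000000+0.000000i) = -0.788154+0.000000i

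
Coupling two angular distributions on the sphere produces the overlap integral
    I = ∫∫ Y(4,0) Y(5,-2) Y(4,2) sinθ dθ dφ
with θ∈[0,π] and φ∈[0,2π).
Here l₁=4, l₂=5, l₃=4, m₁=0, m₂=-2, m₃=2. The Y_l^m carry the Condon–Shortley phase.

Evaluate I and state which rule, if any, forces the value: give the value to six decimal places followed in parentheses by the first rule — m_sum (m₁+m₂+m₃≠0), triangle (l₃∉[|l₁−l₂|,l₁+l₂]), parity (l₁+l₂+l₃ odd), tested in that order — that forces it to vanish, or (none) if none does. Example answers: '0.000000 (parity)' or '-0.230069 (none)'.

0.000000 (parity)

l₁+l₂+l₃=13 is odd: 3j(l;000)=0 ⇒ I=0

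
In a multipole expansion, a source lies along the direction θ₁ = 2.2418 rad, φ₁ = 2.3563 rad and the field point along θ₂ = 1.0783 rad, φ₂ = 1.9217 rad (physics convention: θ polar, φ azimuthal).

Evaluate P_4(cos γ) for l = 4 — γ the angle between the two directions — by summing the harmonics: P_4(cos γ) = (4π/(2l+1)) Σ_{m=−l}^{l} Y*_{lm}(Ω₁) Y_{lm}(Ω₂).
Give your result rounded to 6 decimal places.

Addition theorem: P_4(cos γ) = (4π/9) Σ_m Y*_{lm}(Ω₁) Y_{lm}(Ω₂), m = −4…4:
  term(m=-4) = -0.007410+0.043798i   from Y*(Ω₁)=-0.166507-0.000070i, Y(Ω₂)=+0.044393-0.263062i
  term(m=-3) = -0.039941-0.146022i   from Y*(Ω₁)=-0.264292-0.264459i, Y(Ω₂)=+0.351766+0.200515i
  term(m=-2) = +0.033159+0.039241i   from Y*(Ω₁)=+0.000074-0.350107i, Y(Ω₂)=-0.112062+0.094735i
  term(m=-1) = -0.017365-0.008061i   from Y*(Ω₁)=-0.047865+0.047855i, Y(Ω₂)=+0.097230+0.265617i
  term(m=+0) = +0.073758+0.000000i   from Y*(Ω₁)=-0.356171-0.000000i, Y(Ω₂)=-0.207087+0.000000i
  term(m=+1) = -0.017365+0.008061i   from Y*(Ω₁)=+0.047865+0.047855i, Y(Ω₂)=-0.097230+0.265617i
  term(m=+2) = +0.033159-0.039241i   from Y*(Ω₁)=+0.000074+0.350107i, Y(Ω₂)=-0.112062-0.094735i
  term(m=+3) = -0.039941+0.146022i   from Y*(Ω₁)=+0.264292-0.264459i, Y(Ω₂)=-0.351766+0.200515i
  term(m=+4) = -0.007410-0.043798i   from Y*(Ω₁)=-0.166507+0.000070i, Y(Ω₂)=+0.044393+0.263062i
Total Σ_m = +0.010644-0.000000i. Multiply by 1.396263: +0.014862-0.000000i. P_4(cos γ) = 0.014862

0.014862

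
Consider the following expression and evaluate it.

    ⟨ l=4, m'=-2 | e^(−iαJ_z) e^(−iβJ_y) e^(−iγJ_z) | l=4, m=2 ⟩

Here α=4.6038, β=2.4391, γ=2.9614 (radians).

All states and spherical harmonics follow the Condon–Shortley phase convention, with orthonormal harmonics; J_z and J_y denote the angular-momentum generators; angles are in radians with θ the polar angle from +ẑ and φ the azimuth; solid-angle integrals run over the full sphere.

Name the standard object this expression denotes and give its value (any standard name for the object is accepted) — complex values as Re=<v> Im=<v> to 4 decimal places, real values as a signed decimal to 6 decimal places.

Wigner D-matrix element, Re=0.2038 Im=0.0294

This is a Wigner D-matrix element — the rotation-matrix element ⟨l m'| R(α,β,γ) |l m⟩ in the angular-momentum basis.
First d^4_{-2,2}(β=2.4391), then the phase factors e^{-i(-2)α} and e^{-i(2)γ}:
With c≡cos(β/2)=0.344068 and s≡sin(β/2)=0.938945, N=[2·720·720·2]^{1/2}=1440.000000
k∈{4,5,6} keeps every argument non-negative
  k=4: (−1)^0·1440.0000/(96)·0.3441^4·0.9389^4 = +0.163392
  k=5: (−1)^1·1440.0000/(120)·0.3441^2·0.9389^6 = -0.973443
  k=6: (−1)^2·1440.0000/(1440)·0.3441^0·0.9389^8 = +0.604115
d^4_{-2,2}(2.4391) = +0.163392 -0.973443 +0.604115 = -0.205936
Phases: e^{-i·(-2)·4.6038}=-0.976509+0.215475i, e^{-i·(2)·2.9614}=+0.935761+0.352635i ⇒ D=+0.203828+0.029391i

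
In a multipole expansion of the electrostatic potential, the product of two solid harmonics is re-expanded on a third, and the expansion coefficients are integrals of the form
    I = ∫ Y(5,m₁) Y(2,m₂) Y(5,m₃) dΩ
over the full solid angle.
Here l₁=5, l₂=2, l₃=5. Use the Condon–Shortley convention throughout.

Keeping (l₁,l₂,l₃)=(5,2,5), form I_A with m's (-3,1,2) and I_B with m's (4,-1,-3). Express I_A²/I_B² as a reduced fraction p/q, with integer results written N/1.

100/147

Shared (l₁,l₂,l₃)=(5,2,5): N and (l;000)² cancel in I_A²/I_B².
A: Δ = 2!·8!·2!/13! = 1/38610; Racah Σ t=1..2: t=1:−1/10080 t=2:+1/2880 = 1/4032; ⇒ 3j(5 2 5; -3 1 2)² = 10/429, sgn -1
B: Δ = 2!·8!·2!/13! = 1/38610; Racah Σ t=0..1: t=0:+1/10080 t=1:−1/80640 = 1/11520; ⇒ 3j(5 2 5; 4 -1 -3)² = 49/1430, sgn +1
I_A²/I_B² = (10/429)/(49/1430) = 100/147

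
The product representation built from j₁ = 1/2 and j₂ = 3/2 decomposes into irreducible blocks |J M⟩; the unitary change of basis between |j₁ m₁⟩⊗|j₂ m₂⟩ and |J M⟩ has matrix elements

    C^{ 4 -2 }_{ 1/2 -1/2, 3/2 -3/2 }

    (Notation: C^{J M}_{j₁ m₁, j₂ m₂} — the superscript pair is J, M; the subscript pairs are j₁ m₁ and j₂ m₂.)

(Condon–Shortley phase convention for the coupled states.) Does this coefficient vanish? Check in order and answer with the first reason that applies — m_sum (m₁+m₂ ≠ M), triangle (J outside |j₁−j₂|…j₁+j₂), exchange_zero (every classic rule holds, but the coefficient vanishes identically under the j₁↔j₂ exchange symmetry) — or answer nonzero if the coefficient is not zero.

m-sum: m₁+m₂ = -1/2+(-3/2) = -2, M = -2  ✓
triangle: need |j₁−j₂| ≤ J ≤ j₁+j₂, i.e. J ∈ [1, 2]; J = 4 is outside ✗ ⇒ coefficient is 0

triangle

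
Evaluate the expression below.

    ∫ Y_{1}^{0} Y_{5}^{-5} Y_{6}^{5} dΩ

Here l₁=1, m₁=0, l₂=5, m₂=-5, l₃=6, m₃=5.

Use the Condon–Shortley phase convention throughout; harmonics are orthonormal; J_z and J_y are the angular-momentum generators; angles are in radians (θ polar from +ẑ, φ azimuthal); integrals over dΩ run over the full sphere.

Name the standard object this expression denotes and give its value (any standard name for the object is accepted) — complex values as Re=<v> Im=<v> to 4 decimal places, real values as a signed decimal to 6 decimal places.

Gaunt coefficient, -0.135514

This is a Gaunt coefficient — the integral of a triple product of spherical harmonics over the sphere.
m-sum 0 ✓  L=12 even ✓  4≤6≤6 ✓
Π(2lᵢ+1) = 3×11×13 = 429
triangle coeff Δ(1,5,6) = 1/858
Σ_t [0,0]: t=0:+1/14400 = 1/14400
(3j)²=6/143 [(1 5 6; 0 0 0)], sign=+1
Σ_t [0,0]: t=0:+1/3628800 = 1/3628800
(3j)²=1/78 [(1 5 6; 0 -5 5)], sign=-1
⇒ 4πI² = 3/13
I = (-1)√(3/13/(4π)) = -0.13551395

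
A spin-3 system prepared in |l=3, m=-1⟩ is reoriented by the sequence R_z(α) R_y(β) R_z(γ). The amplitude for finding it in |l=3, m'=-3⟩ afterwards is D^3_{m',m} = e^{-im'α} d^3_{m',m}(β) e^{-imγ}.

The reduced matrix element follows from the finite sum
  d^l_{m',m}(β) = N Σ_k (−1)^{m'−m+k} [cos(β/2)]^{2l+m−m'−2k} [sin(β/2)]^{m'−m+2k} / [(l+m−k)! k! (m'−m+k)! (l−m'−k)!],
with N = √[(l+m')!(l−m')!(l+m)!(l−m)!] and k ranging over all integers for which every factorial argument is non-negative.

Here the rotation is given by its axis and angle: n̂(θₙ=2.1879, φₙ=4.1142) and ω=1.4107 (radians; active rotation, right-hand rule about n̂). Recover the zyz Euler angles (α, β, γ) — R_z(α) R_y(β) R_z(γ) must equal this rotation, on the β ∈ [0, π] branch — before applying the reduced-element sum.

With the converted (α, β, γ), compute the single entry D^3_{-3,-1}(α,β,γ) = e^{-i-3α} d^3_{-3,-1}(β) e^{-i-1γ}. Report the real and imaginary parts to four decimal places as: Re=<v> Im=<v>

Axis–angle → zyz. n̂ = (sinθₙcosφₙ, sinθₙsinφₙ, cosθₙ) = (-0.459279, -0.673942, -0.578675), ω = 1.4107.
R = I cosω + sinω [n̂]ₓ + (1−cosω) n̂n̂ᵀ gives
  R = [+0.336724, +0.831460, -0.441918; -0.311091, +0.541206, +0.781229; +0.888729, -0.125582, +0.440897]
β = atan2(√(R₁₃²+R₂₃²), R₃₃) = 1.114199; α = atan2(R₂₃, R₁₃) mod 2π = 2.085591; γ = atan2(R₃₂, −R₃₁) mod 2π = 3.281969
D^3_{-3,-1}(2.0856,1.1142,3.2820) = e^{-i·-3·2.0856}·d^3_{-3,-1}(1.1142)·e^{-i·-1·3.2820}. Compute d first:
With c≡cos(β/2)=0.848792 and s≡sin(β/2)=0.528726, N=[1·720·2·24]^{1/2}=185.903201
k: max(0,(-1)−(-3))=2 … min(3+(-1),3−(-3))=2
  k=2: (−1)^0·185.9032/(48)·0.8488^4·0.5287^2 = +0.561970
d^3_{-3,-1}(1.1142) = +0.561970
Phases: e^{-i·(-3)·2.0856}=+0.999651-0.026410i, e^{-i·(-1)·3.2820}=-0.990163-0.139915i ⇒ D=-0.558325-0.063905i

Re=-0.5583 Im=-0.0639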